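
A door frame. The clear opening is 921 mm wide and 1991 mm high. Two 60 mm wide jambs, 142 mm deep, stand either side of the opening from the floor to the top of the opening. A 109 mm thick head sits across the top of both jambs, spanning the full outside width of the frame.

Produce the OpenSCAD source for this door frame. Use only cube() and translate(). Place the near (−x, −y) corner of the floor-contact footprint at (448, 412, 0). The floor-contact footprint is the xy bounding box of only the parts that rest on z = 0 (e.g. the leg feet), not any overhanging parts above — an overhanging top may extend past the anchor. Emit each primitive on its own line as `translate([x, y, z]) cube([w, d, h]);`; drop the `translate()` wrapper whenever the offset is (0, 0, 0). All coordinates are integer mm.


translate([448, 412, 0]) cube([60, 142, 1991]);
translate([1429, 412, 0]) cube([60, 142, 1991]);
translate([448, 412, 1991]) cube([1041, 142, 109]);


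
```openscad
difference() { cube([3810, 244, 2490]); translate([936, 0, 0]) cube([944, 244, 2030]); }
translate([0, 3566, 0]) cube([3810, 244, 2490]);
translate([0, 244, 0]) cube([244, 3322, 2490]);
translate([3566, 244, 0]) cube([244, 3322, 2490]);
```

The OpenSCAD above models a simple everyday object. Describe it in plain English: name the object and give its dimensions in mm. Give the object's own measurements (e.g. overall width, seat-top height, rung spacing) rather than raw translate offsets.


A single room: four walls, each 2490 mm tall and 244 mm thick, enclosing an outside footprint 3810×3810 mm (x × y), no floor or roof. The front and back walls (−y and +y sides) run the full x-width; the side walls fit between their inner faces. A door opening 944 mm wide and 2030 mm tall is cut through the front wall from the floor up, its −x edge 936 mm from the wall's −x end.


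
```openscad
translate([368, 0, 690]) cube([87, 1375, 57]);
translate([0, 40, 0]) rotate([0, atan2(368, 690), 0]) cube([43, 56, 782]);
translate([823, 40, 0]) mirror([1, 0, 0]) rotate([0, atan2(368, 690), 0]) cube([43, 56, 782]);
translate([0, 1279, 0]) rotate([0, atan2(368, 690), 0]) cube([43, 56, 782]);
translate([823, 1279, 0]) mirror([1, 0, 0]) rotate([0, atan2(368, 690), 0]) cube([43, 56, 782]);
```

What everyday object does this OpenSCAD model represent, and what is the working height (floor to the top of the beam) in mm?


A sawhorse. The overall height is 747 mm.

A beam across two mirrored pairs of raked legs — a sawhorse. The beam's underside is at z = 690 (matching the legs' vertical rise in atan2(368, 690)) and the beam is 57 mm tall, so its top is at 690 + 57 = 747 mm. The raked legs top out at the beam's underside, so that is the highest point.


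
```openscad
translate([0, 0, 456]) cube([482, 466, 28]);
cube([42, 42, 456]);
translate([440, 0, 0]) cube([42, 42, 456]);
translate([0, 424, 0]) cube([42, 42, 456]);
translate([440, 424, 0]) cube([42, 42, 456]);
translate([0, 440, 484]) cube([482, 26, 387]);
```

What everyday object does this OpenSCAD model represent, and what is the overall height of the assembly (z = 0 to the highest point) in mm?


A chair. The overall height is 871 mm.

A slab on four corner posts with a tall panel at the back — a chair. The seat slab sits at z = 456 with thickness 28, and the 387 mm backrest starts at the seat top, so the overall height is 456 + 28 + 387 = 871 mm.


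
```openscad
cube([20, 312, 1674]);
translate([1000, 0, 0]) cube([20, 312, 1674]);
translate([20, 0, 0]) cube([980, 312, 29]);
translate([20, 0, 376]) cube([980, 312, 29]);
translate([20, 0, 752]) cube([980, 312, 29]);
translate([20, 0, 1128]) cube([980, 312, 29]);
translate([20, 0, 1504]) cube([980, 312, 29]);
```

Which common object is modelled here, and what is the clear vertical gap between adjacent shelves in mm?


A bookshelf. The clear shelf gap is 347 mm.

Two tall side panels with 5 horizontal boards between them — a bookshelf. The first two shelf undersides are at z = 0 and z = 376; with shelf thickness 29, the clear gap is 376 − 0 − 29 = 347 mm.


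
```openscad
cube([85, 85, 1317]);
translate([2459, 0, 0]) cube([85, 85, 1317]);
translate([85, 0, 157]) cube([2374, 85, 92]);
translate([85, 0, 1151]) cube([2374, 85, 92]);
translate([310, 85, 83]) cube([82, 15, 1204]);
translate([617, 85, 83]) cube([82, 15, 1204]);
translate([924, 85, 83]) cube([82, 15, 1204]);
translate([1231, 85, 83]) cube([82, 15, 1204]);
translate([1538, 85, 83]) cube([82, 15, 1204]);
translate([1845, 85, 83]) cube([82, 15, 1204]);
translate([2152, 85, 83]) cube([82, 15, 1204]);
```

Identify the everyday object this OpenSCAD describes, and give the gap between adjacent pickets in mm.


A fence section. The picket gap is 225 mm.

Two posts, two rails, 7 pickets — a fence section. Span 2374 mm holds 7 pickets of 82 mm with 8 equal gaps: ⌊(2374 − 7·82) / 8⌋ = 225 mm.


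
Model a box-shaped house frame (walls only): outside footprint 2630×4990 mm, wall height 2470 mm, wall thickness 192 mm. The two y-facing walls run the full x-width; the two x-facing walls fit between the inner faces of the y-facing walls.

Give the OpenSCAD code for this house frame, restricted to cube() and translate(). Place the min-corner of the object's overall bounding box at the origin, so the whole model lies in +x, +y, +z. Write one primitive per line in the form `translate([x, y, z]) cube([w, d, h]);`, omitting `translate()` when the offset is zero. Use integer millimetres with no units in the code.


cube([2630, 192, 2470]);
translate([0, 4798, 0]) cube([2630, 192, 2470]);
translate([0, 192, 0]) cube([192, 4606, 2470]);
translate([2438, 192, 0]) cube([192, 4606, 2470]);


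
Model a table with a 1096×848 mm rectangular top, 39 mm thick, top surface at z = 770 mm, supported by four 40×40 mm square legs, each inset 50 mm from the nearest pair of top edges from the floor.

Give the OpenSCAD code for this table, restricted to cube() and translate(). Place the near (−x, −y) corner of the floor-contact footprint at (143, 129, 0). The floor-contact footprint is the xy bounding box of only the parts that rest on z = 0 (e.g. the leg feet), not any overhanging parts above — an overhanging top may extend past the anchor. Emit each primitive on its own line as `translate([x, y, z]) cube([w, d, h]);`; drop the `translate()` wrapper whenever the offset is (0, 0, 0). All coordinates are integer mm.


// leg_h = 770 - 39 = 731
translate([93, 79, 731]) cube([1096, 848, 39]);
translate([143, 129, 0]) cube([40, 40, 731]);
translate([1099, 129, 0]) cube([40, 40, 731]);
translate([143, 837, 0]) cube([40, 40, 731]);
translate([1099, 837, 0]) cube([40, 40, 731]);


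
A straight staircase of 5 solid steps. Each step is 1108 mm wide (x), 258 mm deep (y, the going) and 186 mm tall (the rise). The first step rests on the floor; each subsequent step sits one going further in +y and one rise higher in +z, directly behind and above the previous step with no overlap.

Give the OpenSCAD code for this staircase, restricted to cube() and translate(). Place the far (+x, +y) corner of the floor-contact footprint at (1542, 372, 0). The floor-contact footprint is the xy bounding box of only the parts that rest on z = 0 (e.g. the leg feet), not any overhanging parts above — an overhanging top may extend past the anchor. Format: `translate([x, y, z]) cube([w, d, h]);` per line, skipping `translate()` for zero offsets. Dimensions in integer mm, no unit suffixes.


translate([434, 114, 0]) cube([1108, 258, 186]);
translate([434, 372, 186]) cube([1108, 258, 186]);
translate([434, 630, 372]) cube([1108, 258, 186]);
translate([434, 888, 558]) cube([1108, 258, 186]);
translate([434, 1146, 744]) cube([1108, 258, 186]);


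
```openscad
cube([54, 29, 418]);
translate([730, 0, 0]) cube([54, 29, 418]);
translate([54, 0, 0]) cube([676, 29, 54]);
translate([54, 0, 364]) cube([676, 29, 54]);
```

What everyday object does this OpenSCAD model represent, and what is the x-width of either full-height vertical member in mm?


A picture frame. The border width is 54 mm.

Four thin pieces enclosing a rectangular opening — a picture frame. The two full-height stiles are 418 mm tall; the top rail sits at z = 364 and is 54 mm tall, so the border above the opening is 418 − 364 = 54 mm, matching the stile x-width.


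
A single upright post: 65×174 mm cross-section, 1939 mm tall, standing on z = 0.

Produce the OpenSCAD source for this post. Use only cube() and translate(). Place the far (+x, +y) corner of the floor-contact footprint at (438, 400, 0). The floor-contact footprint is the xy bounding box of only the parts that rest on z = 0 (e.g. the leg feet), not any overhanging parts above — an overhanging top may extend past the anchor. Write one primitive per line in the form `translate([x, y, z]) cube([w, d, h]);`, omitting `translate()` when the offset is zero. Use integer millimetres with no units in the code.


translate([373, 226, 0]) cube([65, 174, 1939]);


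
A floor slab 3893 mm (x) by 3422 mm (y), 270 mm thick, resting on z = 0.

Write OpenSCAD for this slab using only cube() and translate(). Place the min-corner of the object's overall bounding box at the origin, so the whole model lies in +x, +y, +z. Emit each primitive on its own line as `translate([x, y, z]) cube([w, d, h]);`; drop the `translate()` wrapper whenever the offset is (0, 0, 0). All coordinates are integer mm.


cube([3893, 3422, 270]);


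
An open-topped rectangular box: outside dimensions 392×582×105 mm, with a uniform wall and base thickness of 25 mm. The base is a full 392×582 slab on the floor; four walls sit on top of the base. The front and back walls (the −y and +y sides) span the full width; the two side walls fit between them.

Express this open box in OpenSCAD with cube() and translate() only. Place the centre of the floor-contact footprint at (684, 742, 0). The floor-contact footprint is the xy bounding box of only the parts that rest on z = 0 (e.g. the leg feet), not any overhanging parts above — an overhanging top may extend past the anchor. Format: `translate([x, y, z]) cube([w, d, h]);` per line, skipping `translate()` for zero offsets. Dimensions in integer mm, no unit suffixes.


translate([488, 451, 0]) cube([392, 582, 25]);
translate([488, 451, 25]) cube([392, 25, 80]);
translate([488, 1008, 25]) cube([392, 25, 80]);
translate([488, 476, 25]) cube([25, 532, 80]);
translate([855, 476, 25]) cube([25, 532, 80]);


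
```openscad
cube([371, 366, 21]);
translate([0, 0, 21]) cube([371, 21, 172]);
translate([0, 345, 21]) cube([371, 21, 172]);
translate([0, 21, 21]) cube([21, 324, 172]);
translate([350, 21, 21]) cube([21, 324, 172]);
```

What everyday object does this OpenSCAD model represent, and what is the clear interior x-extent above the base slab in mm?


An open box. The internal width is 329 mm.

A 371×366 base slab with four walls standing on it — an open box. The base is 371 mm wide and the walls are 21 mm thick, so the internal width is 371 − 2 × 21 = 329 mm.


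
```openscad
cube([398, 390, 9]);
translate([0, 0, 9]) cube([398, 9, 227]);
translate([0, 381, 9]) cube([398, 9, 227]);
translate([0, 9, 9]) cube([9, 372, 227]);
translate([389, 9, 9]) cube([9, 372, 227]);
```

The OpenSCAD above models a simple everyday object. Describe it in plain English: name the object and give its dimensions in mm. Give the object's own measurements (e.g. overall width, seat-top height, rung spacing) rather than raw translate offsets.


An open-topped rectangular box: outside dimensions 398×390×236 mm, with a uniform wall and base thickness of 9 mm. The base is a full 398×390 slab on the floor; four walls sit on top of the base. The front and back walls (the −y and +y sides) span the full width; the two side walls fit between them.


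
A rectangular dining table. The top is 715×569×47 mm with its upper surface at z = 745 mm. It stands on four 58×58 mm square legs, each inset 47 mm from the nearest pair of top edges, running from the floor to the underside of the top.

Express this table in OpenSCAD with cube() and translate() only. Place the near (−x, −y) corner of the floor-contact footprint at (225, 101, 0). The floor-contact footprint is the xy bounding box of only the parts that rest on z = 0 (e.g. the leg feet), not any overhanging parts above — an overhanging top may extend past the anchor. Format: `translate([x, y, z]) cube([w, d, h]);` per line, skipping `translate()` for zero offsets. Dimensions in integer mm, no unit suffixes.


translate([178, 54, 698]) cube([715, 569, 47]);
translate([225, 101, 0]) cube([58, 58, 698]);
translate([788, 101, 0]) cube([58, 58, 698]);
translate([225, 518, 0]) cube([58, 58, 698]);
translate([788, 518, 0]) cube([58, 58, 698]);


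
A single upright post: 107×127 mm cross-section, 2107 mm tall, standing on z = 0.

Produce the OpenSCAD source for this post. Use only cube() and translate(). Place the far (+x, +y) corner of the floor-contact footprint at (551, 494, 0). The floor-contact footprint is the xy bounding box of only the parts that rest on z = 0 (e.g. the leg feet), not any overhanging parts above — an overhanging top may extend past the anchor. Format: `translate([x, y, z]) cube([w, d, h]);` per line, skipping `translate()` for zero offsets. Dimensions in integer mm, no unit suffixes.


translate([444, 367, 0]) cube([107, 127, 2107]);


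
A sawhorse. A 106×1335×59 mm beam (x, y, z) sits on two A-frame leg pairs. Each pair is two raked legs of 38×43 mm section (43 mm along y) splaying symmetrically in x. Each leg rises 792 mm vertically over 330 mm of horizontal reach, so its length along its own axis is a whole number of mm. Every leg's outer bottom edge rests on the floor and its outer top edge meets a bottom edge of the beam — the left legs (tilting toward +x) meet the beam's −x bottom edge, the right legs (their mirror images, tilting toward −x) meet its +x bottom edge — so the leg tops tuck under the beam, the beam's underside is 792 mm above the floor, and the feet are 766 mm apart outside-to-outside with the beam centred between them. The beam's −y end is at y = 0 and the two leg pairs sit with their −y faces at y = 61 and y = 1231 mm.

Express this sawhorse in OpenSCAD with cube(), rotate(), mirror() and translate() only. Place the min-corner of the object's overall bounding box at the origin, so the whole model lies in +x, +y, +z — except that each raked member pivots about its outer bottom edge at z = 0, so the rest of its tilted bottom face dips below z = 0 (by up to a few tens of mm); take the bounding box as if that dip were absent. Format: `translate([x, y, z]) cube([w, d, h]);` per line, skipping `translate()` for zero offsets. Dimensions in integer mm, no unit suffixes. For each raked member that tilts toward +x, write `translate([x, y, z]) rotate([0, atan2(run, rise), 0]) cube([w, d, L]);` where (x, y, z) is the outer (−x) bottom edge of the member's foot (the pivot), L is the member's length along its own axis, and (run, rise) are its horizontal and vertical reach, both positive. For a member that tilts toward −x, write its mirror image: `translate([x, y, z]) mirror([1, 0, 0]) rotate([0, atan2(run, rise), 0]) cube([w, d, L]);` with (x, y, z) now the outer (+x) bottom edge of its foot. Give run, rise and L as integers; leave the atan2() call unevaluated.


translate([330, 0, 792]) cube([106, 1335, 59]);
translate([0, 61, 0]) rotate([0, atan2(330, 792), 0]) cube([38, 43, 858]);
translate([766, 61, 0]) mirror([1, 0, 0]) rotate([0, atan2(330, 792), 0]) cube([38, 43, 858]);
translate([0, 1231, 0]) rotate([0, atan2(330, 792), 0]) cube([38, 43, 858]);
translate([766, 1231, 0]) mirror([1, 0, 0]) rotate([0, atan2(330, 792), 0]) cube([38, 43, 858]);


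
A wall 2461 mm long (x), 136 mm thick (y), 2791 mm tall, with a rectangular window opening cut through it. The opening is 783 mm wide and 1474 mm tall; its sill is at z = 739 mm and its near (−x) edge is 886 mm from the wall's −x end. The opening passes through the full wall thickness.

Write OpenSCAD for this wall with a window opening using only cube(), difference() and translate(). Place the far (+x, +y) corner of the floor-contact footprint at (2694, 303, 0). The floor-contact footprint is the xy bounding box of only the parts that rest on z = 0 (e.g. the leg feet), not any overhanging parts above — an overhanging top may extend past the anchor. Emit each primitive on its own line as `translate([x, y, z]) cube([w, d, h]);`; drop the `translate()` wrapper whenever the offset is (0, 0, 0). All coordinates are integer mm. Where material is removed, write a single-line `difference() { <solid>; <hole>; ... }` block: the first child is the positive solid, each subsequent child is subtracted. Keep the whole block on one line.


difference() { translate([233, 167, 0]) cube([2461, 136, 2791]); translate([1119, 167, 739]) cube([783, 136, 1474]); }


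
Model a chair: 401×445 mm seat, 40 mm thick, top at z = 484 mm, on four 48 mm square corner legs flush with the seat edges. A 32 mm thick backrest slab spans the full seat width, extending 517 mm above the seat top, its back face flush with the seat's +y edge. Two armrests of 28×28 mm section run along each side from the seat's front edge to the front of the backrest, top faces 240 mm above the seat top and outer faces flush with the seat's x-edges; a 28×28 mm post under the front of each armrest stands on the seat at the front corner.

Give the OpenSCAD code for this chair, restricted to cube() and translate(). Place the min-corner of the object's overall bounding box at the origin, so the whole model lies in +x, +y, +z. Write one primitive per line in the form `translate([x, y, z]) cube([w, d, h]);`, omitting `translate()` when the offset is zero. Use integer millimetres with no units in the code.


// leg_h = 484 - 40 = 444
// arm post h = 240 - 28 = 212
translate([0, 0, 444]) cube([401, 445, 40]);
cube([48, 48, 444]);
translate([353, 0, 0]) cube([48, 48, 444]);
translate([0, 397, 0]) cube([48, 48, 444]);
translate([353, 397, 0]) cube([48, 48, 444]);
translate([0, 413, 484]) cube([401, 32, 517]);
translate([0, 0, 696]) cube([28, 413, 28]);
translate([373, 0, 696]) cube([28, 413, 28]);
translate([0, 0, 484]) cube([28, 28, 212]);
translate([373, 0, 484]) cube([28, 28, 212]);


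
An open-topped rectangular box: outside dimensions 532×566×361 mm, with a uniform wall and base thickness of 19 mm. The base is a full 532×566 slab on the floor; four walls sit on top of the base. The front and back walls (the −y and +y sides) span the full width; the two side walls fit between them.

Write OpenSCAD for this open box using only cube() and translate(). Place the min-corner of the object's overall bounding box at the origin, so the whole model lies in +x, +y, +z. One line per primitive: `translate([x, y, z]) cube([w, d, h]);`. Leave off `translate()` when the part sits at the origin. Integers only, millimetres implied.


cube([532, 566, 19]);
translate([0, 0, 19]) cube([532, 19, 342]);
translate([0, 547, 19]) cube([532, 19, 342]);
translate([0, 19, 19]) cube([19, 528, 342]);
translate([513, 19, 19]) cube([19, 528, 342]);


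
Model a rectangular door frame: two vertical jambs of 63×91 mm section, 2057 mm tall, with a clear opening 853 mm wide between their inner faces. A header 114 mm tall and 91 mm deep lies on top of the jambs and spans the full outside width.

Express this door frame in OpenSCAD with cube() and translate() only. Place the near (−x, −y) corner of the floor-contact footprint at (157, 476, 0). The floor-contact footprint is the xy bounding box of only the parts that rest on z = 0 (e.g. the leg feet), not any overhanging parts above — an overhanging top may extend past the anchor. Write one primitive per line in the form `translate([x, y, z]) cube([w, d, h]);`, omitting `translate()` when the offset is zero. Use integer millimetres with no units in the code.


translate([157, 476, 0]) cube([63, 91, 2057]);
translate([1073, 476, 0]) cube([63, 91, 2057]);
translate([157, 476, 2057]) cube([979, 91, 114]);


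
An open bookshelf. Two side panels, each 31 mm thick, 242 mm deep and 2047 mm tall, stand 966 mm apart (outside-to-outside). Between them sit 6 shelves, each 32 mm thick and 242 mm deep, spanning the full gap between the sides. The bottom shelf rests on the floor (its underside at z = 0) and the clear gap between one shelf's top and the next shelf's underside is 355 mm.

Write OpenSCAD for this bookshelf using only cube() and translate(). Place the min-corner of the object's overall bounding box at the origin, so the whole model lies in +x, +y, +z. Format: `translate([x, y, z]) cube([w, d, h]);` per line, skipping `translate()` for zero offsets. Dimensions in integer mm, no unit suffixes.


cube([31, 242, 2047]);
translate([935, 0, 0]) cube([31, 242, 2047]);
translate([31, 0, 0]) cube([904, 242, 32]);
translate([31, 0, 387]) cube([904, 242, 32]);
translate([31, 0, 774]) cube([904, 242, 32]);
translate([31, 0, 1161]) cube([904, 242, 32]);
translate([31, 0, 1548]) cube([904, 242, 32]);
translate([31, 0, 1935]) cube([904, 242, 32]);


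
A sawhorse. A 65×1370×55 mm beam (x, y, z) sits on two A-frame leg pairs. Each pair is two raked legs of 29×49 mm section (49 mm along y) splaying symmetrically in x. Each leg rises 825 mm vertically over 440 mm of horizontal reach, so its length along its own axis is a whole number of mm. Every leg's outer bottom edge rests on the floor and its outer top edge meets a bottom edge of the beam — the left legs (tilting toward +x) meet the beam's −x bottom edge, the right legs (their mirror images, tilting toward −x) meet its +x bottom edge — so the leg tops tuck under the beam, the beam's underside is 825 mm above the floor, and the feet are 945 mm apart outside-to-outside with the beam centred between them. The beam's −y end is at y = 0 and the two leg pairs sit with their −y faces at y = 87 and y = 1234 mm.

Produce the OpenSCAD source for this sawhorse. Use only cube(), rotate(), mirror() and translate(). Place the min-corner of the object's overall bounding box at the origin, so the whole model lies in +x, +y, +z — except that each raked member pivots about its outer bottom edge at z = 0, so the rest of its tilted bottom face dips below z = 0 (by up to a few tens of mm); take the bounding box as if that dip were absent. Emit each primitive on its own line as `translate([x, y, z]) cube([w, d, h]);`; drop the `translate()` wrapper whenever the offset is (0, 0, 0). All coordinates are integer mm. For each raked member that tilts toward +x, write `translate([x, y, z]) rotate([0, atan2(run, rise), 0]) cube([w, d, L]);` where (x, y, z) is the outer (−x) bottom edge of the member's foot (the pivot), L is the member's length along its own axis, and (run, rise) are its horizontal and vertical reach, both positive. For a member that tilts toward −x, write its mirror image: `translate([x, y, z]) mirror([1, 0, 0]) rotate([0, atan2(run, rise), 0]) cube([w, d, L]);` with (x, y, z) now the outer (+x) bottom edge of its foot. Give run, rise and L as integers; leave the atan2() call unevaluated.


translate([440, 0, 825]) cube([65, 1370, 55]);
translate([0, 87, 0]) rotate([0, atan2(440, 825), 0]) cube([29, 49, 935]);
translate([945, 87, 0]) mirror([1, 0, 0]) rotate([0, atan2(440, 825), 0]) cube([29, 49, 935]);
translate([0, 1234, 0]) rotate([0, atan2(440, 825), 0]) cube([29, 49, 935]);
translate([945, 1234, 0]) mirror([1, 0, 0]) rotate([0, atan2(440, 825), 0]) cube([29, 49, 935]);


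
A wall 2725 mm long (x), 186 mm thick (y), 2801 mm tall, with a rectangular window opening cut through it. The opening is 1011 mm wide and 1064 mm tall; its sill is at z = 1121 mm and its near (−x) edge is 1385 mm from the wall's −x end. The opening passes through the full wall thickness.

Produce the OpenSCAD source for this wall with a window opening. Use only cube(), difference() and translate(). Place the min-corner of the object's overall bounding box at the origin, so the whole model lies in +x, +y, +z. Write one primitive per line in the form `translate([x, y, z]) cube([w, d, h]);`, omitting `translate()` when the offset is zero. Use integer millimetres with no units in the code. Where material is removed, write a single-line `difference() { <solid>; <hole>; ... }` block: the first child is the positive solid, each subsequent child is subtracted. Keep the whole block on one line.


difference() { cube([2725, 186, 2801]); translate([1385, 0, 1121]) cube([1011, 186, 1064]); }


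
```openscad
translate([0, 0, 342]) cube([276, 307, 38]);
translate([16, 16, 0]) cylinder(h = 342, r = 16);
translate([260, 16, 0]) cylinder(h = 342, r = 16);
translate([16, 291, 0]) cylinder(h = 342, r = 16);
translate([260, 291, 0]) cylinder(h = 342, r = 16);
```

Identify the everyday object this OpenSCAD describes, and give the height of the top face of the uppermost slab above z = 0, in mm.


A stool. The seat height is 380 mm.

A 276×307×38 slab at z = 342 on four corner cylinders — a stool. The seat top is 342 + 38 = 380 mm.


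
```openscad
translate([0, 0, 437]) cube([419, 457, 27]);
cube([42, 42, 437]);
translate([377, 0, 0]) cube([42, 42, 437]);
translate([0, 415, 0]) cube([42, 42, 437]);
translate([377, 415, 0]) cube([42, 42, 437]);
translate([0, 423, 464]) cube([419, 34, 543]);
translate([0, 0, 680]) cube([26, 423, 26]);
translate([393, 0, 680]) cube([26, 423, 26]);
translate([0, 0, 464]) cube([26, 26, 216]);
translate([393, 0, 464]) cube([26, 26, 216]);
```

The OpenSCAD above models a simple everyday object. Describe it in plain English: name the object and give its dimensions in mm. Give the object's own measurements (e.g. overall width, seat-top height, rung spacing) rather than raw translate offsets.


A chair. The seat is a 419×457×27 mm slab with its top at z = 464 mm, on four 42×42 mm corner legs (flush with the seat edges, standing on z = 0). A flat backrest 34 mm thick, 543 mm tall, spans the full seat width and rises from the seat top along its +y edge, rear face flush with the rear of the seat. Two armrests of 26×26 mm section run along each side from the seat's front edge to the front of the backrest, top faces 242 mm above the seat top and outer faces flush with the seat's x-edges; a 26×26 mm post under the front of each armrest stands on the seat at the front corner.


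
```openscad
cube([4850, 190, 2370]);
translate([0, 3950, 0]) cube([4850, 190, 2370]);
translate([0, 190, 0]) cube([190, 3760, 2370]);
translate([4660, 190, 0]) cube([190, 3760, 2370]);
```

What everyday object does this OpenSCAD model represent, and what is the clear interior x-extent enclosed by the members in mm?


A house (or room) frame. The interior width is 4470 mm.

Four 2370 mm walls enclosing a rectangle with no floor or roof — a room or house frame. Outside width is 4850 mm and wall thickness is 190 mm, so the interior width is 4850 − 2 × 190 = 4470 mm.


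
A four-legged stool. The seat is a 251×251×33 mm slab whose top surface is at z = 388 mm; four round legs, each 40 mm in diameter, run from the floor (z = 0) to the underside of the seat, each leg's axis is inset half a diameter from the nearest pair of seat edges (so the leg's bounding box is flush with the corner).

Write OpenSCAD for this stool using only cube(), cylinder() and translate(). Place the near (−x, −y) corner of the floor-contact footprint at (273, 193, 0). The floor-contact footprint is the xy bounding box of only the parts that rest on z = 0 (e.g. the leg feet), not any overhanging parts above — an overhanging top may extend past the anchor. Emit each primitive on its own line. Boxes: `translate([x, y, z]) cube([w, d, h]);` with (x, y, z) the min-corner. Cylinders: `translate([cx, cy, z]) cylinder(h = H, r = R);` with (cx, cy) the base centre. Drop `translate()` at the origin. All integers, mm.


translate([273, 193, 355]) cube([251, 251, 33]);
translate([293, 213, 0]) cylinder(h = 355, r = 20);
translate([504, 213, 0]) cylinder(h = 355, r = 20);
translate([293, 424, 0]) cylinder(h = 355, r = 20);
translate([504, 424, 0]) cylinder(h = 355, r = 20);


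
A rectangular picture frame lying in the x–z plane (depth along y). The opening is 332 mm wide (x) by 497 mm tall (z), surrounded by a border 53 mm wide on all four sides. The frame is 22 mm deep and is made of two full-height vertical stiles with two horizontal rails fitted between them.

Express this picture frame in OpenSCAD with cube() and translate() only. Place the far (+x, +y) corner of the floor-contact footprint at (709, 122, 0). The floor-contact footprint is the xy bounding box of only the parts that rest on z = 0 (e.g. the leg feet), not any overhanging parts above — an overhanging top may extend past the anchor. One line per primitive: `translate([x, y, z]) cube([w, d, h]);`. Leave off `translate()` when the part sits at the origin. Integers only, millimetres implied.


translate([271, 100, 0]) cube([53, 22, 603]);
translate([656, 100, 0]) cube([53, 22, 603]);
translate([324, 100, 0]) cube([332, 22, 53]);
translate([324, 100, 550]) cube([332, 22, 53]);


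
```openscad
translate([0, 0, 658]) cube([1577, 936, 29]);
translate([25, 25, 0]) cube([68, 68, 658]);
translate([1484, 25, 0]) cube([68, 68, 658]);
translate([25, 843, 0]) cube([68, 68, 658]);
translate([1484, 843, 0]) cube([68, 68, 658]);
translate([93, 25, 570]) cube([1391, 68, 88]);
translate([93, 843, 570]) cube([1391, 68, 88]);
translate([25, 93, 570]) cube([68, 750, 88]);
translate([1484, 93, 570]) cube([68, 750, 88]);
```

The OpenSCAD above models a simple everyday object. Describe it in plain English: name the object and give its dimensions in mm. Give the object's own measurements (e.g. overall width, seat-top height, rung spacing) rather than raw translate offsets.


A table: top 1577 mm (x) × 936 mm (y), 29 mm thick, upper face at z = 687 mm, on four 68×68 mm square legs, each inset 25 mm from the nearest pair of top edges from z = 0 to the bottom of the top. Four apron rails, 68 mm thick and 88 mm tall, run between adjacent legs with their top edges flush with the underside of the top and their outer faces flush with the legs' outer faces.


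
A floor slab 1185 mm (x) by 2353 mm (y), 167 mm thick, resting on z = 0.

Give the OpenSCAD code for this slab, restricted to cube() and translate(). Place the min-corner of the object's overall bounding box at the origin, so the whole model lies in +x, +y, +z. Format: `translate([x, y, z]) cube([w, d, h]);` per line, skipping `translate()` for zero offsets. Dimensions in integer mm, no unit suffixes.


cube([1185, 2353, 167]);


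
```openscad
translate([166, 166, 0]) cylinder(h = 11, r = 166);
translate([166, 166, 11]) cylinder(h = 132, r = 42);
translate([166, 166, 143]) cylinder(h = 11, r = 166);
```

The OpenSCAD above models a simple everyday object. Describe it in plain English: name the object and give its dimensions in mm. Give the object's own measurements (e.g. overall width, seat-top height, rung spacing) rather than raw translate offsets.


A spool: two coaxial disc flanges of radius 166 mm and thickness 11 mm, joined by a core cylinder of radius 42 mm and height 132 mm. The lower flange rests on z = 0 and the three cylinders share a vertical axis.


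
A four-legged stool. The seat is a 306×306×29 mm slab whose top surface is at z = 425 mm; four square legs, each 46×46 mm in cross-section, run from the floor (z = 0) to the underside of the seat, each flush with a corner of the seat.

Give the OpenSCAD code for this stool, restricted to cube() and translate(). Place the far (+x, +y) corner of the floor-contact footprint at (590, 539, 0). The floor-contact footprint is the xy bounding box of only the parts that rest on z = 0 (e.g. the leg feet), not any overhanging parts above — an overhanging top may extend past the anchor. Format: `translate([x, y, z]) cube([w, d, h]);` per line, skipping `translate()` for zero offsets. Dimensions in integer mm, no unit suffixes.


translate([284, 233, 396]) cube([306, 306, 29]);
translate([284, 233, 0]) cube([46, 46, 396]);
translate([544, 233, 0]) cube([46, 46, 396]);
translate([284, 493, 0]) cube([46, 46, 396]);
translate([544, 493, 0]) cube([46, 46, 396]);


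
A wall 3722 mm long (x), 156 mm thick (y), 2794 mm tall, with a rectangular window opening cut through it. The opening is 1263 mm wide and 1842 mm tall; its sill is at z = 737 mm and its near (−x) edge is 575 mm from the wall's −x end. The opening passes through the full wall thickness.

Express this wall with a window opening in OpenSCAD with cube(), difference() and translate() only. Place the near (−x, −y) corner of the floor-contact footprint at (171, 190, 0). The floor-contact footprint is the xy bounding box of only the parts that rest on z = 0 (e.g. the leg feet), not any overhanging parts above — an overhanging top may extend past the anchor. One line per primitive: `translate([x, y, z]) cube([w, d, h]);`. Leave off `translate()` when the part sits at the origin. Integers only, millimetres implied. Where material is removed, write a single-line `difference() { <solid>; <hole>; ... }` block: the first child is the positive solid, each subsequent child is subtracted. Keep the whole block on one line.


difference() { translate([171, 190, 0]) cube([3722, 156, 2794]); translate([746, 190, 737]) cube([1263, 156, 1842]); }


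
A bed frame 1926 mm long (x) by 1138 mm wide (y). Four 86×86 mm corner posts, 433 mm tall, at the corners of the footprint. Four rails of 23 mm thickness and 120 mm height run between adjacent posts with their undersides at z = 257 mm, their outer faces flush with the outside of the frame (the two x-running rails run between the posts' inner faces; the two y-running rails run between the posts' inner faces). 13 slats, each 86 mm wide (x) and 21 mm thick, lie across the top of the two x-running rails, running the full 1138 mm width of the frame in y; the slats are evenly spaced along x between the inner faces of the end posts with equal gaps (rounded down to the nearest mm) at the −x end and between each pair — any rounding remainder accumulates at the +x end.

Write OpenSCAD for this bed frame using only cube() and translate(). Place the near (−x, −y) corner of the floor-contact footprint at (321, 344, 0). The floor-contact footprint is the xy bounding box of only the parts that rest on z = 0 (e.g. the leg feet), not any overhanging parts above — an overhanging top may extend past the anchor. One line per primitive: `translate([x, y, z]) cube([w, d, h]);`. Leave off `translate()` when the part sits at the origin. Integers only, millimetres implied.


// slat z = rail_z + rail_h = 257 + 120 = 377
// slat gap = ⌊(1754 − 13·86) / 14⌋ = 45
translate([321, 344, 0]) cube([86, 86, 433]);
translate([321, 1396, 0]) cube([86, 86, 433]);
translate([2161, 344, 0]) cube([86, 86, 433]);
translate([2161, 1396, 0]) cube([86, 86, 433]);
translate([407, 344, 257]) cube([1754, 23, 120]);
translate([407, 1459, 257]) cube([1754, 23, 120]);
translate([321, 430, 257]) cube([23, 966, 120]);
translate([2224, 430, 257]) cube([23, 966, 120]);
translate([452, 344, 377]) cube([86, 1138, 21]);
translate([583, 344, 377]) cube([86, 1138, 21]);
translate([714, 344, 377]) cube([86, 1138, 21]);
translate([845, 344, 377]) cube([86, 1138, 21]);
translate([976, 344, 377]) cube([86, 1138, 21]);
translate([1107, 344, 377]) cube([86, 1138, 21]);
translate([1238, 344, 377]) cube([86, 1138, 21]);
translate([1369, 344, 377]) cube([86, 1138, 21]);
translate([1500, 344, 377]) cube([86, 1138, 21]);
translate([1631, 344, 377]) cube([86, 1138, 21]);
translate([1762, 344, 377]) cube([86, 1138, 21]);
translate([1893, 344, 377]) cube([86, 1138, 21]);
translate([2024, 344, 377]) cube([86, 1138, 21]);


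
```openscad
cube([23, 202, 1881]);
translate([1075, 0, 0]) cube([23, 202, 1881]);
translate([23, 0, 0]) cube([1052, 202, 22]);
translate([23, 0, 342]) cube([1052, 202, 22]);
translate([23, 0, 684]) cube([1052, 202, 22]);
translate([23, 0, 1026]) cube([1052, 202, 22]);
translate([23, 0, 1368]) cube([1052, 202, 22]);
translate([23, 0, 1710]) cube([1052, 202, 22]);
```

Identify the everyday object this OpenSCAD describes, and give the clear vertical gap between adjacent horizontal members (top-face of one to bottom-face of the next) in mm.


A bookshelf. The clear shelf gap is 320 mm.

Two tall side panels with 6 horizontal boards between them — a bookshelf. The first two shelf undersides are at z = 0 and z = 342; with shelf thickness 22, the clear gap is 342 − 0 − 22 = 320 mm.


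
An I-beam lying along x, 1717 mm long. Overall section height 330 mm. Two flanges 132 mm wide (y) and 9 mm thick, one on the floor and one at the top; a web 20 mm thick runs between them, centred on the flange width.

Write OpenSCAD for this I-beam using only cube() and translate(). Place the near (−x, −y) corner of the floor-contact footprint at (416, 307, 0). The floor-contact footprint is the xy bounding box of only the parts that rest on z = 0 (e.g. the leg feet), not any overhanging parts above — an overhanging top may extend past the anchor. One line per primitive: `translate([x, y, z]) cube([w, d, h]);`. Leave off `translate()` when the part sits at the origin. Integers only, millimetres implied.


translate([416, 307, 0]) cube([1717, 132, 9]);
translate([416, 363, 9]) cube([1717, 20, 312]);
translate([416, 307, 321]) cube([1717, 132, 9]);


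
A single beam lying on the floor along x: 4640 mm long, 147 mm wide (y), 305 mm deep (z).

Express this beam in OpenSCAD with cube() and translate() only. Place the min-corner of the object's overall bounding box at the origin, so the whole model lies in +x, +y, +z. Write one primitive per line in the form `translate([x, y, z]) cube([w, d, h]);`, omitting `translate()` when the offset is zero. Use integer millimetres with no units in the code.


cube([4640, 147, 305]);


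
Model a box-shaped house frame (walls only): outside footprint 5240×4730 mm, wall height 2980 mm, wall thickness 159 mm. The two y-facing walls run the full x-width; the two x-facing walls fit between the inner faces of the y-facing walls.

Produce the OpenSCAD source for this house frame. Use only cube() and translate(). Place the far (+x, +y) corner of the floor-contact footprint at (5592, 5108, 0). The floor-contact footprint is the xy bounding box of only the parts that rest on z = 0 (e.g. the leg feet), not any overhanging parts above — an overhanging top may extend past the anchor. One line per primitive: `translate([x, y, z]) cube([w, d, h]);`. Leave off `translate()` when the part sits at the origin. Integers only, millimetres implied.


translate([352, 378, 0]) cube([5240, 159, 2980]);
translate([352, 4949, 0]) cube([5240, 159, 2980]);
translate([352, 537, 0]) cube([159, 4412, 2980]);
translate([5433, 537, 0]) cube([159, 4412, 2980]);


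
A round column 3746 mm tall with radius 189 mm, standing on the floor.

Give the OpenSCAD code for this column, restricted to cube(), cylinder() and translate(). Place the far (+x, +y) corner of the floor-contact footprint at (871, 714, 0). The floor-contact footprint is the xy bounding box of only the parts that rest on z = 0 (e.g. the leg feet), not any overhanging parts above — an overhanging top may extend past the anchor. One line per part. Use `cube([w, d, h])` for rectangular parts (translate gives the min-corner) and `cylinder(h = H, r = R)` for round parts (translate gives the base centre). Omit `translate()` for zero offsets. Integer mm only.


translate([682, 525, 0]) cylinder(h = 3746, r = 189);


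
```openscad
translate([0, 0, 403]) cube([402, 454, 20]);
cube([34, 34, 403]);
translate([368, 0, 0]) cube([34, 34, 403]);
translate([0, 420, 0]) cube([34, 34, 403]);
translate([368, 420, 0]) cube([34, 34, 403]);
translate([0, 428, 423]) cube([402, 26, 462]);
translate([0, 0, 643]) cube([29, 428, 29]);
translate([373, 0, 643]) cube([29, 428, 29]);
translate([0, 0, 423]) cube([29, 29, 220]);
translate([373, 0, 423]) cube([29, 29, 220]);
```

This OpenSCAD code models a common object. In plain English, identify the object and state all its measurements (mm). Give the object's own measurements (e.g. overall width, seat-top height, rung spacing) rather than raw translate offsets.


A chair. The seat is a 402×454×20 mm slab with its top at z = 423 mm, on four 34×34 mm corner legs (flush with the seat edges, standing on z = 0). A flat backrest 26 mm thick, 462 mm tall, spans the full seat width and rises from the seat top along its +y edge, rear face flush with the rear of the seat. Two armrests of 29×29 mm section run along each side from the seat's front edge to the front of the backrest, top faces 249 mm above the seat top and outer faces flush with the seat's x-edges; a 29×29 mm post under the front of each armrest stands on the seat at the front corner.
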